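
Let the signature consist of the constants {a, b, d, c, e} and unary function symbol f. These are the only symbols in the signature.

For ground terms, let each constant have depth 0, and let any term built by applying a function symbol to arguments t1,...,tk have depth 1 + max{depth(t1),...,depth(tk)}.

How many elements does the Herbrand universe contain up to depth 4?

25

Let N_k count ground terms of depth at most k. Each non-constant term of depth ≤ k is some function symbol applied to depth-≤(k−1) arguments, giving N_k = 5 + N_{k-1}.
N_0 = 5
N_1 = 5 + 5 = 10
N_2 = 5 + 10 = 15
N_3 = 5 + 15 = 20
N_4 = 5 + 20 = 25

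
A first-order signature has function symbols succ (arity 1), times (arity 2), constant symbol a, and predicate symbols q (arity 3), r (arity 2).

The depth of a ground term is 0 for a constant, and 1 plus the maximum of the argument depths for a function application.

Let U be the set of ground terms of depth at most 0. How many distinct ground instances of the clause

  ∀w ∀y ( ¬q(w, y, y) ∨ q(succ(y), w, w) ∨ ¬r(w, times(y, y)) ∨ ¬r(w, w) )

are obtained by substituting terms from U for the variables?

Ground terms of depth ≤ 0:
  Count level by level. With function symbols succ/1, times/2, the terms of depth ≤ k are the 1 constant together with each function applied to depth-≤(k−1) tuples, so N_k = 1 + N_{k-1} + N_{k-1}^2.
  N_0 = 1
So there is exactly 1 ground term available for substitution.
Each of w, y ranges independently over the available ground terms, and distinct assignments produce distinct instances.
Number of ground instances = 1^2 = 1.

1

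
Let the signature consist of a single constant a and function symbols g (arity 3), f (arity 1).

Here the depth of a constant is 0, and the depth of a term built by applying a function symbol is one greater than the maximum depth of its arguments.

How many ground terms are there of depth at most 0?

1

Let N_k = |{terms of depth ≤ k}|. Then N_0 = 1 and N_k = 1 + N_{k-1}^3 + N_{k-1} for k ≥ 1 (one summand per function symbol, arity giving the exponent).
N_0 = 1
Explicitly: a.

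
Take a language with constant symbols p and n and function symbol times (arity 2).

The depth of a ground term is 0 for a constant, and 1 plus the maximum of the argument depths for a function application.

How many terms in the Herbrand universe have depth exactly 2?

Let N_k = |{terms of depth ≤ k}|. Then N_0 = 2 and N_k = 2 + N_{k-1}^2 for k ≥ 1 (one summand per function symbol, arity giving the exponent).
N_0 = 2
N_1 = 2 + 2^2 = 6
N_2 = 2 + 6^2 = 38
Terms of depth exactly 2: N_2 − N_1 = 38 − 6 = 32.

32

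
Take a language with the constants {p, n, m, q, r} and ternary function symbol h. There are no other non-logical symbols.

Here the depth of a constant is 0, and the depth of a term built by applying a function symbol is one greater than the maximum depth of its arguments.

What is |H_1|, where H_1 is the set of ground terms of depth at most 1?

Write N_k for the number of ground terms of depth ≤ k. A term of depth ≤ k is either a constant or a function symbol applied to arguments of depth ≤ k−1, so N_k = 5 + N_{k-1}^3.
N_0 = 5
N_1 = 5 + 5^3 = 130

130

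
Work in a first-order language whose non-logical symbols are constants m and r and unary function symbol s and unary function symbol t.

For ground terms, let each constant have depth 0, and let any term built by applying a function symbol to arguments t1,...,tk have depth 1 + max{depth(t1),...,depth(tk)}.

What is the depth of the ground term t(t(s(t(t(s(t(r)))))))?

depth(t(r)) = 1 + depth(r) = 1 + 0 = 1
depth(s(t(r))) = 1 + depth(t(r)) = 1 + 1 = 2
depth(t(s(t(r)))) = 1 + depth(s(t(r))) = 1 + 2 = 3
depth(t(t(s(t(r))))) = 1 + depth(t(s(t(r)))) = 1 + 3 = 4
depth(s(t(t(s(t(r)))))) = 1 + depth(t(t(s(t(r))))) = 1 + 4 = 5
depth(t(s(t(t(s(t(r))))))) = 1 + depth(s(t(t(s(t(r)))))) = 1 + 5 = 6
depth(t(t(s(t(t(s(t(r)))))))) = 1 + depth(t(s(t(t(s(t(r))))))) = 1 + 6 = 7

7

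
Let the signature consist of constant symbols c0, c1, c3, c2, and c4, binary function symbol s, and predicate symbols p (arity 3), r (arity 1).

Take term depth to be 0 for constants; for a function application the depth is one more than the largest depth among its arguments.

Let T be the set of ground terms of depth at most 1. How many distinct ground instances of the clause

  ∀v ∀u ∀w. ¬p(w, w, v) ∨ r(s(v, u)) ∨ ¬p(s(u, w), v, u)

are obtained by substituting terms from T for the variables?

Ground terms of depth ≤ 1:
  Let N_k = |{terms of depth ≤ k}|. Then N_0 = 5 and N_k = 5 + N_{k-1}^2 for k ≥ 1 (one summand per function symbol, arity giving the exponent).
  N_0 = 5
  N_1 = 5 + 5^2 = 30
So there are 30 ground terms available for substitution.
The body mentions every one of the 3 quantified variables; since ground terms form a free algebra, no two substitutions collapse to the same formula.
Number of ground instances = 30^3 = 27000.

27000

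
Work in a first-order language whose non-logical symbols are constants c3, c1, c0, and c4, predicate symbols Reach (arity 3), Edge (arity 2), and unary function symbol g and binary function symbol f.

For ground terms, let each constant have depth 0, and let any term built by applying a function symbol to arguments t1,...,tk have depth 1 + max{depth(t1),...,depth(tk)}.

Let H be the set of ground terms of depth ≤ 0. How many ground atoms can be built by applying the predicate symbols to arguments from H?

First count ground terms of depth ≤ 0.
Write N_k for the number of ground terms of depth ≤ k. A term of depth ≤ k is either a constant or a function symbol applied to arguments of depth ≤ k−1, so N_k = 4 + N_{k-1} + N_{k-1}^2.
N_0 = 4
Explicitly: c3, c1, c0, c4.
So |H| = 4.
Each predicate of arity r yields |H|^r ground atoms (one per choice of an r-tuple from H):
  Reach: 4^3 = 64;  Edge: 4^2 = 16
Total ground atoms: 64 + 16 = 80.

80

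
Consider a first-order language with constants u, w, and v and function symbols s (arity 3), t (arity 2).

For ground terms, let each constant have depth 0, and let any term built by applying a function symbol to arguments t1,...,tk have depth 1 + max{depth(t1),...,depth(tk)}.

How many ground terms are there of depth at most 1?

39

Write N_k for the number of ground terms of depth ≤ k. A term of depth ≤ k is either a constant or a function symbol applied to arguments of depth ≤ k−1, so N_k = 3 + N_{k-1}^3 + N_{k-1}^2.
N_0 = 3
N_1 = 3 + 3^3 + 3^2 = 39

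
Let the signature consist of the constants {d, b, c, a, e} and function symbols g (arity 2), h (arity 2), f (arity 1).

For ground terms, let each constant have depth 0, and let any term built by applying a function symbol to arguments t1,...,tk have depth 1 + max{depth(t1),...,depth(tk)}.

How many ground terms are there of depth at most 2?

7265

Let N_k = |{terms of depth ≤ k}|. Then N_0 = 5 and N_k = 5 + N_{k-1}^2 + N_{k-1}^2 + N_{k-1} for k ≥ 1 (one summand per function symbol, arity giving the exponent).
N_0 = 5
N_1 = 5 + 5^2 + 5^2 + 5 = 60
N_2 = 5 + 60^2 + 60^2 + 60 = 7265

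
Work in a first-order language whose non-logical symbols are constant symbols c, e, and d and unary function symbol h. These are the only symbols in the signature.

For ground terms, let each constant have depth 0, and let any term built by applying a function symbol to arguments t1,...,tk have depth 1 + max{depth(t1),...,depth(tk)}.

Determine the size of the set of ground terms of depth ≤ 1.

Write N_k for the number of ground terms of depth ≤ k. A term of depth ≤ k is either a constant or a function symbol applied to arguments of depth ≤ k−1, so N_k = 3 + N_{k-1}.
N_0 = 3
N_1 = 3 + 3 = 6

6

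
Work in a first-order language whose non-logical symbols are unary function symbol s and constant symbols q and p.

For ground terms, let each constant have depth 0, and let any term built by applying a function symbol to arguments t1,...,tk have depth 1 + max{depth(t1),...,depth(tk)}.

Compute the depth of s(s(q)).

depth(s(q)) = 1 + depth(q) = 1 + 0 = 1
depth(s(s(q))) = 1 + depth(s(q)) = 1 + 1 = 2

2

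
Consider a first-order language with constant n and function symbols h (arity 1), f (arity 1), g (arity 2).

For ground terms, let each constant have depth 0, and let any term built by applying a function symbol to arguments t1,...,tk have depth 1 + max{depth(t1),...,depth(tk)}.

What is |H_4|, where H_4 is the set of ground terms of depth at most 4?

Count level by level. With function symbols h/1, f/1, g/2, the terms of depth ≤ k are the 1 constant together with each function applied to depth-≤(k−1) tuples, so N_k = 1 + N_{k-1} + N_{k-1} + N_{k-1}^2.
N_0 = 1
N_1 = 1 + 1 + 1 + 1^2 = 4
N_2 = 1 + 4 + 4 + 4^2 = 25
N_3 = 1 + 25 + 25 + 25^2 = 676
N_4 = 1 + 676 + 676 + 676^2 = 458329

458329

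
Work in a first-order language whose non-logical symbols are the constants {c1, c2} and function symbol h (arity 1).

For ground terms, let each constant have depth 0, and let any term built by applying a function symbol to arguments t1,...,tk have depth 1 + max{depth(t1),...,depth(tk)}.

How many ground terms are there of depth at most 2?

6

Let N_k = |{terms of depth ≤ k}|. Then N_0 = 2 and N_k = 2 + N_{k-1} for k ≥ 1 (one summand per function symbol, arity giving the exponent).
N_0 = 2
N_1 = 2 + 2 = 4
N_2 = 2 + 4 = 6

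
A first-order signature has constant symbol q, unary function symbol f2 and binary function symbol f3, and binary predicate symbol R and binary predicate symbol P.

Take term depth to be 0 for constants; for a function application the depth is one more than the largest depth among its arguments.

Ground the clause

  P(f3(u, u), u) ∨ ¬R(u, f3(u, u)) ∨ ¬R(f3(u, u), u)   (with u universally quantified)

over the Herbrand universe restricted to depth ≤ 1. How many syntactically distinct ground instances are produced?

3

Ground terms of depth ≤ 1:
  Let N_k = |{terms of depth ≤ k}|. Then N_0 = 1 and N_k = 1 + N_{k-1} + N_{k-1}^2 for k ≥ 1 (one summand per function symbol, arity giving the exponent).
  N_0 = 1
  N_1 = 1 + 1 + 1^2 = 3
So there are 3 ground terms available for substitution.
The clause has 1 distinct variable (u), which appears in the body. In the free term algebra distinct substitutions yield syntactically distinct ground instances.
Number of ground instances = 3.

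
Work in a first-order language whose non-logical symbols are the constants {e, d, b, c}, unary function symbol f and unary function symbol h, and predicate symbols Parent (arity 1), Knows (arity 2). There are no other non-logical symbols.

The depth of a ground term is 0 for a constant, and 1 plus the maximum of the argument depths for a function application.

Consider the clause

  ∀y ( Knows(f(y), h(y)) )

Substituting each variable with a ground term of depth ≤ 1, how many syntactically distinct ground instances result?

Ground terms of depth ≤ 1:
  Let N_k = |{terms of depth ≤ k}|. Then N_0 = 4 and N_k = 4 + N_{k-1} + N_{k-1} for k ≥ 1 (one summand per function symbol, arity giving the exponent).
  N_0 = 4
  N_1 = 4 + 4 + 4 = 12
  Explicitly: e, d, b, c, f(e), f(d), f(b), f(c), h(e), h(d), h(b), h(c).
So there are 12 ground terms available for substitution.
The body mentions the single quantified variable y; since ground terms form a free algebra, no two substitutions collapse to the same formula.
Number of ground instances = 12.

12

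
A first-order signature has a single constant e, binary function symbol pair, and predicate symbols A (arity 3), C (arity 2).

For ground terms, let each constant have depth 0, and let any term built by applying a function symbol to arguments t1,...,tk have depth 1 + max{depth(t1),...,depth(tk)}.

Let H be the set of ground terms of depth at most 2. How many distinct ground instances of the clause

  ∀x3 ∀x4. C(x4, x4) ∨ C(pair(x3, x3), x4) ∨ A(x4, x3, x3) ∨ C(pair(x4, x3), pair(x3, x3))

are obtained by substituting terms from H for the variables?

Ground terms of depth ≤ 2:
  Count level by level. With function symbols pair/2, the terms of depth ≤ k are the 1 constant together with each function applied to depth-≤(k−1) tuples, so N_k = 1 + N_{k-1}^2.
  N_0 = 1
  N_1 = 1 + 1^2 = 2
  N_2 = 1 + 2^2 = 5
So there are 5 ground terms available for substitution.
The clause has 2 distinct variables (x3, x4), each appearing in the body. In the free term algebra distinct substitutions yield syntactically distinct ground instances.
Number of ground instances = 5^2 = 25.

25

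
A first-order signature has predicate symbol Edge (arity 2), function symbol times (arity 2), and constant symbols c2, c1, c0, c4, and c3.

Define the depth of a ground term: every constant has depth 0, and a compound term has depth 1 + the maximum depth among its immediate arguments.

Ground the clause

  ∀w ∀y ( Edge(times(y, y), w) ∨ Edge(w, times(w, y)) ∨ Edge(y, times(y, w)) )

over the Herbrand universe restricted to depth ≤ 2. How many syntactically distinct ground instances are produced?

Ground terms of depth ≤ 2:
  Let N_k count ground terms of depth at most k. Each non-constant term of depth ≤ k is some function symbol applied to depth-≤(k−1) arguments, giving N_k = 5 + N_{k-1}^2.
  N_0 = 5
  N_1 = 5 + 5^2 = 30
  N_2 = 5 + 30^2 = 905
So there are 905 ground terms available for substitution.
The clause has 2 distinct variables (w, y), each appearing in the body. In the free term algebra distinct substitutions yield syntactically distinct ground instances.
Number of ground instances = 905^2 = 819025.

819025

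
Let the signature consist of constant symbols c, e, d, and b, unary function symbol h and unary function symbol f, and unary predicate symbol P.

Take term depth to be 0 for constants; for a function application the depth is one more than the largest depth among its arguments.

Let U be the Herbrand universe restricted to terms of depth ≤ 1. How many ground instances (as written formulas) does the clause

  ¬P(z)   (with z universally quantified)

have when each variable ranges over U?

Ground terms of depth ≤ 1:
  Let N_k = |{terms of depth ≤ k}|. Then N_0 = 4 and N_k = 4 + N_{k-1} + N_{k-1} for k ≥ 1 (one summand per function symbol, arity giving the exponent).
  N_0 = 4
  N_1 = 4 + 4 + 4 = 12
So there are 12 ground terms available for substitution.
The variable z ranges independently over the available ground terms, and distinct assignments produce distinct instances.
Number of ground instances = 12.

12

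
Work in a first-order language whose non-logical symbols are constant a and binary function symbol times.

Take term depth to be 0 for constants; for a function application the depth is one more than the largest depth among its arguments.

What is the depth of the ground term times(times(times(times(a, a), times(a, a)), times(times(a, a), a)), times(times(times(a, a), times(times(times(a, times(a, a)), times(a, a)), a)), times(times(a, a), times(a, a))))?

depth(times(a, a)) = 1 + max(0, 0) = 1
depth(times(times(a, a), times(a, a))) = 1 + max(1, 1) = 2
depth(times(times(a, a), a)) = 1 + max(1, 0) = 2
depth(times(times(times(a, a), times(a, a)), times(times(a, a), a))) = 1 + max(2, 2) = 3
depth(times(a, times(a, a))) = 1 + max(0, 1) = 2
depth(times(times(a, times(a, a)), times(a, a))) = 1 + max(2, 1) = 3
depth(times(times(times(a, times(a, a)), times(a, a)), a)) = 1 + max(3, 0) = 4
depth(times(times(a, a), times(times(times(a, times(a, a)), times(a, a)), a))) = 1 + max(1, 4) = 5
depth(times(times(times(a, a), times(times(times(a, times(a, a)), times(a, a)), a)), times(times(a, a), times(a, a)))) = 1 + max(5, 2) = 6
depth(times(times(times(times(a, a), times(a, a)), times(times(a, a), a)), times(times(times(a, a), times(times(times(a, times(a, a)), times(a, a)), a)), times(times(a, a), times(a, a))))) = 1 + max(3, 6) = 7

7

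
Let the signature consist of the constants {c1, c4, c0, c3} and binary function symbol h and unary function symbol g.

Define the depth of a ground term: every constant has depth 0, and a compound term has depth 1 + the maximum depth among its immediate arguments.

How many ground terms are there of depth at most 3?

365424

Let N_k = |{terms of depth ≤ k}|. Then N_0 = 4 and N_k = 4 + N_{k-1}^2 + N_{k-1} for k ≥ 1 (one summand per function symbol, arity giving the exponent).
N_0 = 4
N_1 = 4 + 4^2 + 4 = 24
N_2 = 4 + 24^2 + 24 = 604
N_3 = 4 + 604^2 + 604 = 365424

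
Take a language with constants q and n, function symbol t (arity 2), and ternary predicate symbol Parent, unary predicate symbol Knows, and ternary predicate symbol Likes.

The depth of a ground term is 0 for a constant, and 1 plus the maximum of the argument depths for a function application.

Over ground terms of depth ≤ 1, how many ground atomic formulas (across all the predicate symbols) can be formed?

First count ground terms of depth ≤ 1.
Count level by level. With function symbols t/2, the terms of depth ≤ k are the 2 constants together with each function applied to depth-≤(k−1) tuples, so N_k = 2 + N_{k-1}^2.
N_0 = 2
N_1 = 2 + 2^2 = 6
Explicitly: q, n, t(q, q), t(q, n), t(n, q), t(n, n).
So |H| = 6.
Each predicate of arity r yields |H|^r ground atoms (one per choice of an r-tuple from H):
  Parent: 6^3 = 216;  Knows: 6;  Likes: 6^3 = 216
Total ground atoms: 216 + 6 + 216 = 438.

438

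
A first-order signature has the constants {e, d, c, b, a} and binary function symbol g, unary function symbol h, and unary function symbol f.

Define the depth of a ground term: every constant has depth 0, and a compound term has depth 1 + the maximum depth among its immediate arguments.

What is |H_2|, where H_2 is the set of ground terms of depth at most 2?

Let N_k = |{terms of depth ≤ k}|. Then N_0 = 5 and N_k = 5 + N_{k-1}^2 + N_{k-1} + N_{k-1} for k ≥ 1 (one summand per function symbol, arity giving the exponent).
N_0 = 5
N_1 = 5 + 5^2 + 5 + 5 = 40
N_2 = 5 + 40^2 + 40 + 40 = 1685

1685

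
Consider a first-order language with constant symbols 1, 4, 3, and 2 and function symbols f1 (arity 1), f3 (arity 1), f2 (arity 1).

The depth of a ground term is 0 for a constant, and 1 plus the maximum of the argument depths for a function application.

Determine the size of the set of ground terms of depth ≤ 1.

If N_k denotes the number of depth-≤k ground terms, the 4 constants give N_0 = 4, and each function symbol of arity r contributes N_{k-1}^r new terms at level k: N_k = 4 + N_{k-1} + N_{k-1} + N_{k-1}.
N_0 = 4
N_1 = 4 + 4 + 4 + 4 = 16

16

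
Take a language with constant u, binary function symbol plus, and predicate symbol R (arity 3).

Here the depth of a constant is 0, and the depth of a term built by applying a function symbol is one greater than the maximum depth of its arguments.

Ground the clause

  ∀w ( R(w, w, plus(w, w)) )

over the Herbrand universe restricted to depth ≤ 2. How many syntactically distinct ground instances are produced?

5

Ground terms of depth ≤ 2:
  If N_k denotes the number of depth-≤k ground terms, the 1 constant gives N_0 = 1, and each function symbol of arity r contributes N_{k-1}^r new terms at level k: N_k = 1 + N_{k-1}^2.
  N_0 = 1
  N_1 = 1 + 1^2 = 2
  N_2 = 1 + 2^2 = 5
So there are 5 ground terms available for substitution.
There is 1 variable to instantiate (w),  occurring in at least one literal, so different choices give different ground instances.
Number of ground instances = 5.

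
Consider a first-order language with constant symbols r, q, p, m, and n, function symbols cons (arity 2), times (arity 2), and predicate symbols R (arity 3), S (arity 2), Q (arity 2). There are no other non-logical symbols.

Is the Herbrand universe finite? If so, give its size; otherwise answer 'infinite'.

infinite

The signature has at least one function symbol (cons, arity 2) and at least one constant (r).
Iterating cons gives infinitely many distinct ground terms: r, cons(r, r), cons(cons(r, r), cons(r, r)), ...
So the Herbrand universe is infinite.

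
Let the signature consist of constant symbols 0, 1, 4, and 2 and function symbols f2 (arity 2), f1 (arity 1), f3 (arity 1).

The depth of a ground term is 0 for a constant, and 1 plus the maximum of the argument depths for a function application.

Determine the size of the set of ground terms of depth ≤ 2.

Let N_k = |{terms of depth ≤ k}|. Then N_0 = 4 and N_k = 4 + N_{k-1}^2 + N_{k-1} + N_{k-1} for k ≥ 1 (one summand per function symbol, arity giving the exponent).
N_0 = 4
N_1 = 4 + 4^2 + 4 + 4 = 28
N_2 = 4 + 28^2 + 28 + 28 = 844

844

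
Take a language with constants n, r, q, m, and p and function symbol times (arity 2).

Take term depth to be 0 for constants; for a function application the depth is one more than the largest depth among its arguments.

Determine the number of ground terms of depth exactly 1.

25

Count level by level. With function symbols times/2, the terms of depth ≤ k are the 5 constants together with each function applied to depth-≤(k−1) tuples, so N_k = 5 + N_{k-1}^2.
N_0 = 5
N_1 = 5 + 5^2 = 30
Terms of depth exactly 1: N_1 − N_0 = 30 − 5 = 25.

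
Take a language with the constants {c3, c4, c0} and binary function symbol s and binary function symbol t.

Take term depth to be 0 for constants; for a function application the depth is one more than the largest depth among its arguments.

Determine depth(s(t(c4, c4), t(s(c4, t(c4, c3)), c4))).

depth(t(c4, c4)) = 1 + max(0, 0) = 1
depth(t(c4, c3)) = 1 + max(0, 0) = 1
depth(s(c4, t(c4, c3))) = 1 + max(0, 1) = 2
depth(t(s(c4, t(c4, c3)), c4)) = 1 + max(2, 0) = 3
depth(s(t(c4, c4), t(s(c4, t(c4, c3)), c4))) = 1 + max(1, 3) = 4

4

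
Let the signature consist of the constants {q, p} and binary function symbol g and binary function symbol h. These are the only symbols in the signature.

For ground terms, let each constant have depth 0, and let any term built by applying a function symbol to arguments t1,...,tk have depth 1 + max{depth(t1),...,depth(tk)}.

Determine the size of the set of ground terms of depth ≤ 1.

10

Let N_k = |{terms of depth ≤ k}|. Then N_0 = 2 and N_k = 2 + N_{k-1}^2 + N_{k-1}^2 for k ≥ 1 (one summand per function symbol, arity giving the exponent).
N_0 = 2
N_1 = 2 + 2^2 + 2^2 = 10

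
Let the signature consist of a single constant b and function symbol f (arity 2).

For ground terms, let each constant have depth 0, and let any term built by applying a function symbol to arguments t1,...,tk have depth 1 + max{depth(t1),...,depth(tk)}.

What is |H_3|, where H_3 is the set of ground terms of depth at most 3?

26

Let N_k count ground terms of depth at most k. Each non-constant term of depth ≤ k is some function symbol applied to depth-≤(k−1) arguments, giving N_k = 1 + N_{k-1}^2.
N_0 = 1
N_1 = 1 + 1^2 = 2
N_2 = 1 + 2^2 = 5
N_3 = 1 + 5^2 = 26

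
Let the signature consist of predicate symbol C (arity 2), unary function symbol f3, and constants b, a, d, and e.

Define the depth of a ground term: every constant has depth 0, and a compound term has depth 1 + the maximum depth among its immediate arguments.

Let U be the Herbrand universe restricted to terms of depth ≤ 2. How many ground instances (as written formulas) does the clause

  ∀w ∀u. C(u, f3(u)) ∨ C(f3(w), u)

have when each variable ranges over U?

144

Ground terms of depth ≤ 2:
  Let N_k count ground terms of depth at most k. Each non-constant term of depth ≤ k is some function symbol applied to depth-≤(k−1) arguments, giving N_k = 4 + N_{k-1}.
  N_0 = 4
  N_1 = 4 + 4 = 8
  N_2 = 4 + 8 = 12
  Explicitly: b, a, d, e, f3(b), f3(a), f3(d), f3(e), f3(f3(b)), f3(f3(a)), f3(f3(d)), f3(f3(e)).
So there are 12 ground terms available for substitution.
The clause has 2 distinct variables (w, u), each appearing in the body. In the free term algebra distinct substitutions yield syntactically distinct ground instances.
Number of ground instances = 12^2 = 144.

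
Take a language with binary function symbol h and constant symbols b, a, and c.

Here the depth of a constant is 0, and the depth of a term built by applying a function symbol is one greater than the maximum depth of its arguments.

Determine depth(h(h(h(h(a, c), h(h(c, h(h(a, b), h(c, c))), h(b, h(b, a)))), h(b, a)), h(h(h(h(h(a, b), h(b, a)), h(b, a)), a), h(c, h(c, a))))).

7

depth(h(a, c)) = 1 + max(0, 0) = 1
depth(h(a, b)) = 1 + max(0, 0) = 1
depth(h(c, c)) = 1 + max(0, 0) = 1
depth(h(h(a, b), h(c, c))) = 1 + max(1, 1) = 2
depth(h(c, h(h(a, b), h(c, c)))) = 1 + max(0, 2) = 3
depth(h(b, a)) = 1 + max(0, 0) = 1
depth(h(b, h(b, a))) = 1 + max(0, 1) = 2
depth(h(h(c, h(h(a, b), h(c, c))), h(b, h(b, a)))) = 1 + max(3, 2) = 4
depth(h(h(a, c), h(h(c, h(h(a, b), h(c, c))), h(b, h(b, a))))) = 1 + max(1, 4) = 5
depth(h(h(h(a, c), h(h(c, h(h(a, b), h(c, c))), h(b, h(b, a)))), h(b, a))) = 1 + max(5, 1) = 6
depth(h(h(a, b), h(b, a))) = 1 + max(1, 1) = 2
depth(h(h(h(a, b), h(b, a)), h(b, a))) = 1 + max(2, 1) = 3
depth(h(h(h(h(a, b), h(b, a)), h(b, a)), a)) = 1 + max(3, 0) = 4
depth(h(c, a)) = 1 + max(0, 0) = 1
depth(h(c, h(c, a))) = 1 + max(0, 1) = 2
depth(h(h(h(h(h(a, b), h(b, a)), h(b, a)), a), h(c, h(c, a)))) = 1 + max(4, 2) = 5
depth(h(h(h(h(a, c), h(h(c, h(h(a, b), h(c, c))), h(b, h(b, a)))), h(b, a)), h(h(h(h(h(a, b), h(b, a)), h(b, a)), a), h(c, h(c, a))))) = 1 + max(6, 5) = 7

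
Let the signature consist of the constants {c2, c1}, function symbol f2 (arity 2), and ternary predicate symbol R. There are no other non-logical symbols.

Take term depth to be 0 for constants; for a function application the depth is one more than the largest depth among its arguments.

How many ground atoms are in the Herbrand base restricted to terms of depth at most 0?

First count ground terms of depth ≤ 0.
Let N_k = |{terms of depth ≤ k}|. Then N_0 = 2 and N_k = 2 + N_{k-1}^2 for k ≥ 1 (one summand per function symbol, arity giving the exponent).
N_0 = 2
Explicitly: c2, c1.
So |H| = 2.
For each predicate symbol, the number of ground atoms is |H| raised to its arity; summing:
  R: 2^3 = 8
Total ground atoms: 8.

8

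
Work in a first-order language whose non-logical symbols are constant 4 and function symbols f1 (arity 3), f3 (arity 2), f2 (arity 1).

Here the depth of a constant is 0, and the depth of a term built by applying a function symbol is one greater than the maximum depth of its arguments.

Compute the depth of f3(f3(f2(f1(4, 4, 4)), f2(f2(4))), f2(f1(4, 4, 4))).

depth(f1(4, 4, 4)) = 1 + max(0, 0, 0) = 1
depth(f2(f1(4, 4, 4))) = 1 + depth(f1(4, 4, 4)) = 1 + 1 = 2
depth(f2(4)) = 1 + depth(4) = 1 + 0 = 1
depth(f2(f2(4))) = 1 + depth(f2(4)) = 1 + 1 = 2
depth(f3(f2(f1(4, 4, 4)), f2(f2(4)))) = 1 + max(2, 2) = 3
depth(f3(f3(f2(f1(4, 4, 4)), f2(f2(4))), f2(f1(4, 4, 4)))) = 1 + max(3, 2) = 4

4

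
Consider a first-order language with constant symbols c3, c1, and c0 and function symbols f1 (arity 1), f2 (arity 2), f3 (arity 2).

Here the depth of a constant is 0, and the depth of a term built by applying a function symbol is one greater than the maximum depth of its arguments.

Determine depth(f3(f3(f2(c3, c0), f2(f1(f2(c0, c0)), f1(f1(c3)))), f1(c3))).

depth(f2(c3, c0)) = 1 + max(0, 0) = 1
depth(f2(c0, c0)) = 1 + max(0, 0) = 1
depth(f1(f2(c0, c0))) = 1 + depth(f2(c0, c0)) = 1 + 1 = 2
depth(f1(c3)) = 1 + depth(c3) = 1 + 0 = 1
depth(f1(f1(c3))) = 1 + depth(f1(c3)) = 1 + 1 = 2
depth(f2(f1(f2(c0, c0)), f1(f1(c3)))) = 1 + max(2, 2) = 3
depth(f3(f2(c3, c0), f2(f1(f2(c0, c0)), f1(f1(c3))))) = 1 + max(1, 3) = 4
depth(f3(f3(f2(c3, c0), f2(f1(f2(c0, c0)), f1(f1(c3)))), f1(c3))) = 1 + max(4, 1) = 5

5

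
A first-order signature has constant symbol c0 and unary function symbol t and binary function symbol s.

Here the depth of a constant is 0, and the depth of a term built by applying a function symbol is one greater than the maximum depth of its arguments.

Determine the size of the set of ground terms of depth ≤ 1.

3

Let N_k = |{terms of depth ≤ k}|. Then N_0 = 1 and N_k = 1 + N_{k-1} + N_{k-1}^2 for k ≥ 1 (one summand per function symbol, arity giving the exponent).
N_0 = 1
N_1 = 1 + 1 + 1^2 = 3
Explicitly: c0, t(c0), s(c0, c0).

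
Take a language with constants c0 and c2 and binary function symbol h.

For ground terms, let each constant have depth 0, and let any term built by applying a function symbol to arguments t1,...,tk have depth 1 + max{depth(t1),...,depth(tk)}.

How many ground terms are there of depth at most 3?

1446

If N_k denotes the number of depth-≤k ground terms, the 2 constants give N_0 = 2, and each function symbol of arity r contributes N_{k-1}^r new terms at level k: N_k = 2 + N_{k-1}^2.
N_0 = 2
N_1 = 2 + 2^2 = 6
N_2 = 2 + 6^2 = 38
N_3 = 2 + 38^2 = 1446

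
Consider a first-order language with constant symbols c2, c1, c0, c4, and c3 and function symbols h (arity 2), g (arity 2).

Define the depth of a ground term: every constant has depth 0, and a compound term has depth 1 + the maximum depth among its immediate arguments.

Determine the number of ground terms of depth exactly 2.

Count level by level. With function symbols h/2, g/2, the terms of depth ≤ k are the 5 constants together with each function applied to depth-≤(k−1) tuples, so N_k = 5 + N_{k-1}^2 + N_{k-1}^2.
N_0 = 5
N_1 = 5 + 5^2 + 5^2 = 55
N_2 = 5 + 55^2 + 55^2 = 6055
Terms of depth exactly 2: N_2 − N_1 = 6055 − 55 = 6000.

6000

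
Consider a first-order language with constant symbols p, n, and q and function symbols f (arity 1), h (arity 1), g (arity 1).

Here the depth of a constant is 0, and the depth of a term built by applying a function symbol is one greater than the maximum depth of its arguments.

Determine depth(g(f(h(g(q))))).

4

depth(g(q)) = 1 + depth(q) = 1 + 0 = 1
depth(h(g(q))) = 1 + depth(g(q)) = 1 + 1 = 2
depth(f(h(g(q)))) = 1 + depth(h(g(q))) = 1 + 2 = 3
depth(g(f(h(g(q))))) = 1 + depth(f(h(g(q)))) = 1 + 3 = 4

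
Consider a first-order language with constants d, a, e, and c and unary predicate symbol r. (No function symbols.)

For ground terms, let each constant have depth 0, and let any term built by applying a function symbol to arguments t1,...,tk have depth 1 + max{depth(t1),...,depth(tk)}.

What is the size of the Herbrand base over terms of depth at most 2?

4

First count ground terms of depth ≤ 2.
With no function symbols every ground term is a constant, so there are exactly 4 ground terms at every depth bound.
N_0 = 4
N_1 = 4
N_2 = 4
Explicitly: d, a, e, c.
So |H| = 4.
Each predicate of arity r yields |H|^r ground atoms (one per choice of an r-tuple from H):
  r: 4
Total ground atoms: 4.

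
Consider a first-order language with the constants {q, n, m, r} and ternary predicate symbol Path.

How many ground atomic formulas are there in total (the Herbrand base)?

64

With no function symbols, the Herbrand universe is just the 4 constants.
Ground atoms per predicate: Path: 4^3 = 64.
Herbrand base size = 64 = 64.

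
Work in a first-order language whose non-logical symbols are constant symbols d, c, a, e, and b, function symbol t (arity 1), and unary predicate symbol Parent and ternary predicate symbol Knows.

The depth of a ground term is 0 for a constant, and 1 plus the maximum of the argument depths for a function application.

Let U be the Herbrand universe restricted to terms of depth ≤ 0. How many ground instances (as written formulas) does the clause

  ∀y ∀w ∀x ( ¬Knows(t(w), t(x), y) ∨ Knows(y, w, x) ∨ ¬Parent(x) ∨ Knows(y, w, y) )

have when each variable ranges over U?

Ground terms of depth ≤ 0:
  Write N_k for the number of ground terms of depth ≤ k. A term of depth ≤ k is either a constant or a function symbol applied to arguments of depth ≤ k−1, so N_k = 5 + N_{k-1}.
  N_0 = 5
  Explicitly: d, c, a, e, b.
So there are 5 ground terms available for substitution.
There are 3 variables to instantiate (y, w, x), each occurring in at least one literal, so different choices give different ground instances.
Number of ground instances = 5^3 = 125.

125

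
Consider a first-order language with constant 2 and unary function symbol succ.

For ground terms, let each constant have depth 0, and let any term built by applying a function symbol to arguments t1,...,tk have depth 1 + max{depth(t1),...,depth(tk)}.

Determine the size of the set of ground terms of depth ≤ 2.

3

Let N_k = |{terms of depth ≤ k}|. Then N_0 = 1 and N_k = 1 + N_{k-1} for k ≥ 1 (one summand per function symbol, arity giving the exponent).
N_0 = 1
N_1 = 1 + 1 = 2
N_2 = 1 + 2 = 3
Explicitly: 2, succ(2), succ(succ(2)).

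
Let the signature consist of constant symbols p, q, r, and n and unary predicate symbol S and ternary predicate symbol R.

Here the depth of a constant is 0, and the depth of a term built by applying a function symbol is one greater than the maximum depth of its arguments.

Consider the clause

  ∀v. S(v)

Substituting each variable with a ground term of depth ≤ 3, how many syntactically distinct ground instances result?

4

Ground terms of depth ≤ 3:
  With no function symbols every ground term is a constant, so there are exactly 4 ground terms at every depth bound.
  N_0 = 4
  N_1 = 4
  N_2 = 4
  N_3 = 4
  Explicitly: p, q, r, n.
So there are 4 ground terms available for substitution.
The body mentions the single quantified variable v; since ground terms form a free algebra, no two substitutions collapse to the same formula.
Number of ground instances = 4.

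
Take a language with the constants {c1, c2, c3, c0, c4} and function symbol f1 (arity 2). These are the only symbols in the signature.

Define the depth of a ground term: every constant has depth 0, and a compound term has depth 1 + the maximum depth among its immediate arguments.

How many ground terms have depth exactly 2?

875

Write N_k for the number of ground terms of depth ≤ k. A term of depth ≤ k is either a constant or a function symbol applied to arguments of depth ≤ k−1, so N_k = 5 + N_{k-1}^2.
N_0 = 5
N_1 = 5 + 5^2 = 30
N_2 = 5 + 30^2 = 905
Terms of depth exactly 2: N_2 − N_1 = 905 − 30 = 875.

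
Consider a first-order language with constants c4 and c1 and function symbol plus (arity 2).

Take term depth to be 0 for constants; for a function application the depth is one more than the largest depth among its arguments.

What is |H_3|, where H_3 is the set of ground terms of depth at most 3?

1446

Let N_k count ground terms of depth at most k. Each non-constant term of depth ≤ k is some function symbol applied to depth-≤(k−1) arguments, giving N_k = 2 + N_{k-1}^2.
N_0 = 2
N_1 = 2 + 2^2 = 6
N_2 = 2 + 6^2 = 38
N_3 = 2 + 38^2 = 1446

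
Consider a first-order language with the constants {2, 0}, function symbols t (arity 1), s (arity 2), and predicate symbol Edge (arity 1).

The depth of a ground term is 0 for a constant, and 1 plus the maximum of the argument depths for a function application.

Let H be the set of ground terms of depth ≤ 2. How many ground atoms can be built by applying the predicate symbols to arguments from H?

First count ground terms of depth ≤ 2.
If N_k denotes the number of depth-≤k ground terms, the 2 constants give N_0 = 2, and each function symbol of arity r contributes N_{k-1}^r new terms at level k: N_k = 2 + N_{k-1} + N_{k-1}^2.
N_0 = 2
N_1 = 2 + 2 + 2^2 = 8
N_2 = 2 + 8 + 8^2 = 74
So |H| = 74.
Ground atoms are formed by filling each argument slot of a predicate with a term from H, so an r-ary predicate gives |H|^r atoms:
  Edge: 74
Total ground atoms: 74.

74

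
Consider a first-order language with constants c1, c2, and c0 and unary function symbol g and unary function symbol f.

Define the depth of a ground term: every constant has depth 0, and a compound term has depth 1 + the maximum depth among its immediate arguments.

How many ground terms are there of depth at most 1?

Write N_k for the number of ground terms of depth ≤ k. A term of depth ≤ k is either a constant or a function symbol applied to arguments of depth ≤ k−1, so N_k = 3 + N_{k-1} + N_{k-1}.
N_0 = 3
N_1 = 3 + 3 + 3 = 9

9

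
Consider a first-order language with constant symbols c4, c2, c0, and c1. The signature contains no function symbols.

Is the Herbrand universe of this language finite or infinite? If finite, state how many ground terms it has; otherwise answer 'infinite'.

4

There are no function symbols, so every ground term is one of the 4 constants.
The Herbrand universe is {c4, c2, c0, c1}, which is finite with 4 elements.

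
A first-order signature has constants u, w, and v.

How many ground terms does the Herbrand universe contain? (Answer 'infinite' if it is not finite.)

3

There are no function symbols, so every ground term is one of the 3 constants.
The Herbrand universe is {u, w, v}, which is finite with 3 elements.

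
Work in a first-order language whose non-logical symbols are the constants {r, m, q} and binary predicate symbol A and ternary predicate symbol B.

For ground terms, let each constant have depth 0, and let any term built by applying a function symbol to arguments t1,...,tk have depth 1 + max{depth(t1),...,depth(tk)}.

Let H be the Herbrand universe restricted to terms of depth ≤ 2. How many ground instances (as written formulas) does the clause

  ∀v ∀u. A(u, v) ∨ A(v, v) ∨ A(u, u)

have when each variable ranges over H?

9

Ground terms of depth ≤ 2:
  With no function symbols every ground term is a constant, so there are exactly 3 ground terms at every depth bound.
  N_0 = 3
  N_1 = 3
  N_2 = 3
So there are 3 ground terms available for substitution.
The body mentions every one of the 2 quantified variables; since ground terms form a free algebra, no two substitutions collapse to the same formula.
Number of ground instances = 3^2 = 9.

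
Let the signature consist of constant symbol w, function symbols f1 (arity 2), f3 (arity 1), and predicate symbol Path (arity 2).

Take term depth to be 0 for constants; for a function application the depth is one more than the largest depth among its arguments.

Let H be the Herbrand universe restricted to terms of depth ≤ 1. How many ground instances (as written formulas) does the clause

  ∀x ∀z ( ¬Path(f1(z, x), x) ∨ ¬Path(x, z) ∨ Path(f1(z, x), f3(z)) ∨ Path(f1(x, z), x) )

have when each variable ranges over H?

Ground terms of depth ≤ 1:
  Count level by level. With function symbols f1/2, f3/1, the terms of depth ≤ k are the 1 constant together with each function applied to depth-≤(k−1) tuples, so N_k = 1 + N_{k-1}^2 + N_{k-1}.
  N_0 = 1
  N_1 = 1 + 1^2 + 1 = 3
  Explicitly: w, f1(w, w), f3(w).
So there are 3 ground terms available for substitution.
Each of x, z ranges independently over the available ground terms, and distinct assignments produce distinct instances.
Number of ground instances = 3^2 = 9.

9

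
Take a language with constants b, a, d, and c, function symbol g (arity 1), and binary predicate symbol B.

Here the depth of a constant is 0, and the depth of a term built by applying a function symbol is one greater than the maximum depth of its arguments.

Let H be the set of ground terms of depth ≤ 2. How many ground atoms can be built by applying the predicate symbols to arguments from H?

First count ground terms of depth ≤ 2.
Let N_k = |{terms of depth ≤ k}|. Then N_0 = 4 and N_k = 4 + N_{k-1} for k ≥ 1 (one summand per function symbol, arity giving the exponent).
N_0 = 4
N_1 = 4 + 4 = 8
N_2 = 4 + 8 = 12
Explicitly: b, a, d, c, g(b), g(a), g(d), g(c), g(g(b)), g(g(a)), g(g(d)), g(g(c)).
So |H| = 12.
Ground atoms are formed by filling each argument slot of a predicate with a term from H, so an r-ary predicate gives |H|^r atoms:
  B: 12^2 = 144
Total ground atoms: 144.

144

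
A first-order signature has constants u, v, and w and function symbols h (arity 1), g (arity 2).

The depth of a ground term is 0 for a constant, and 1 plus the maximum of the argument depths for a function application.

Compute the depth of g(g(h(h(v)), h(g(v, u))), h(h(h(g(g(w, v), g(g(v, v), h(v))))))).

7

depth(h(v)) = 1 + depth(v) = 1 + 0 = 1
depth(h(h(v))) = 1 + depth(h(v)) = 1 + 1 = 2
depth(g(v, u)) = 1 + max(0, 0) = 1
depth(h(g(v, u))) = 1 + depth(g(v, u)) = 1 + 1 = 2
depth(g(h(h(v)), h(g(v, u)))) = 1 + max(2, 2) = 3
depth(g(w, v)) = 1 + max(0, 0) = 1
depth(g(v, v)) = 1 + max(0, 0) = 1
depth(g(g(v, v), h(v))) = 1 + max(1, 1) = 2
depth(g(g(w, v), g(g(v, v), h(v)))) = 1 + max(1, 2) = 3
depth(h(g(g(w, v), g(g(v, v), h(v))))) = 1 + depth(g(g(w, v), g(g(v, v), h(v)))) = 1 + 3 = 4
depth(h(h(g(g(w, v), g(g(v, v), h(v)))))) = 1 + depth(h(g(g(w, v), g(g(v, v), h(v))))) = 1 + 4 = 5
depth(h(h(h(g(g(w, v), g(g(v, v), h(v))))))) = 1 + depth(h(h(g(g(w, v), g(g(v, v), h(v)))))) = 1 + 5 = 6
depth(g(g(h(h(v)), h(g(v, u))), h(h(h(g(g(w, v), g(g(v, v), h(v)))))))) = 1 + max(3, 6) = 7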